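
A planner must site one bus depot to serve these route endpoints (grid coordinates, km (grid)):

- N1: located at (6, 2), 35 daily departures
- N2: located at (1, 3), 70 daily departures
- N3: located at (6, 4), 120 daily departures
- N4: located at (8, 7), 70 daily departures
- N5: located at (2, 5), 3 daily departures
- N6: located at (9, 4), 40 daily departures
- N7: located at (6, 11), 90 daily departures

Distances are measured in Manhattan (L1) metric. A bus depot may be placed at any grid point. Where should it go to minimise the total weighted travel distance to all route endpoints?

Manhattan distance separates: Σwᵢ(|x−xᵢ|+|y−yᵢ|) = Σwᵢ|x−xᵢ| + Σwᵢ|y−yᵢ|, so x and y are optimised independently as 1-D weighted medians.
Total weight W = 428; half = 214.
x-coordinate, sorted with cumulative weight:
  x=1 (N2, w=70) cum 70
  x=2 (N5, w=3) cum 73
  x=6 (N1, w=35) cum 108
  x=6 (N3, w=120) cum 228  ← median
  x=6 (N7, w=90) cum 318
  x=8 (N4, w=70) cum 388
  x=9 (N6, w=40) cum 428
⇒ x* = 6
y-coordinate, sorted with cumulative weight:
  y=2 (N1, w=35) cum 35
  y=3 (N2, w=70) cum 105
  y=4 (N3, w=120) cum 225  ← median
  y=4 (N6, w=40) cum 265
  y=5 (N5, w=3) cum 268
  y=7 (N4, w=70) cum 338
  y=11 (N7, w=90) cum 428
⇒ y* = 4

(6, 4)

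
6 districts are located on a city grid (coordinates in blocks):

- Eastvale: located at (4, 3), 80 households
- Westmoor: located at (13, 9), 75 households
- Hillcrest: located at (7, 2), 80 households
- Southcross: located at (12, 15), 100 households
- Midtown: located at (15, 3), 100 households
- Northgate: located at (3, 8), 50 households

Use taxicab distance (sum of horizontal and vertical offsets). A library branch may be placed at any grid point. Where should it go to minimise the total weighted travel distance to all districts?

(12, 3)

Manhattan distance separates: Σwᵢ(|x−xᵢ|+|y−yᵢ|) = Σwᵢ|x−xᵢ| + Σwᵢ|y−yᵢ|, so x and y are optimised independently as 1-D weighted medians.
Total weight W = 485; half = 242.5.
x-coordinate, sorted with cumulative weight:
  x=3 (Northgate, w=50) cum 50
  x=4 (Eastvale, w=80) cum 130
  x=7 (Hillcrest, w=80) cum 210
  x=12 (Southcross, w=100) cum 310  ← median
  x=13 (Westmoor, w=75) cum 385
  x=15 (Midtown, w=100) cum 485
⇒ x* = 12
y-coordinate, sorted with cumulative weight:
  y=2 (Hillcrest, w=80) cum 80
  y=3 (Eastvale, w=80) cum 160
  y=3 (Midtown, w=100) cum 260  ← median
  y=8 (Northgate, w=50) cum 310
  y=9 (Westmoor, w=75) cum 385
  y=15 (Southcross, w=100) cum 485
⇒ y* = 3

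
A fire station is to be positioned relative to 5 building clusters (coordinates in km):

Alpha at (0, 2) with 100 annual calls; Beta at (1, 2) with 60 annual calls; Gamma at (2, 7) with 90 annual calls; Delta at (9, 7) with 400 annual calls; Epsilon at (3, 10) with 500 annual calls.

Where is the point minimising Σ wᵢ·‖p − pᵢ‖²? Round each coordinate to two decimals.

The minimiser of Σwᵢ‖p−pᵢ‖² is the weighted centroid p* = (Σwᵢpᵢ)/(Σwᵢ).
Σwᵢ = 1150.
Σwᵢxᵢ = 100·0 + 60·1 + 90·2 + 400·9 + 500·3 = 5340.
Σwᵢyᵢ = 100·2 + 60·2 + 90·7 + 400·7 + 500·10 = 8750.
x* = 5340/1150 = 4.64, y* = 8750/1150 = 7.61.

(4.64, 7.61)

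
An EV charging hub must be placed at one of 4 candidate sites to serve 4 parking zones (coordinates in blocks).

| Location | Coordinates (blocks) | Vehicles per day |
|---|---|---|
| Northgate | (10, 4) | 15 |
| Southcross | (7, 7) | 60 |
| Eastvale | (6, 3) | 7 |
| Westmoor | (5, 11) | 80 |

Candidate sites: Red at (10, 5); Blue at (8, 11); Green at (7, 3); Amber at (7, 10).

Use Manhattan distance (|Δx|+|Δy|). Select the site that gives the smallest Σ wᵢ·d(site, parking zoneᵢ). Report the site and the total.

Amber, total 611 blocks

Total weighted distance at each candidate:
  Red (10, 5): total = 1237
  Blue (8, 11): total = 745
  Green (7, 3): total = 1107
  Amber (7, 10): total = 611
Minimum is at Amber with total 611 blocks.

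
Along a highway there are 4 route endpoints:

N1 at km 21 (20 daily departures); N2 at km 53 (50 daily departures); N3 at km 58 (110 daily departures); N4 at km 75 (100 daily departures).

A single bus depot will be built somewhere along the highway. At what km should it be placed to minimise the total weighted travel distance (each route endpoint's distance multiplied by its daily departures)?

x = 58

For a sum of weighted absolute distances on a line, the optimum is the weighted median (not the mean). Total weight W = 280; half-weight = 140.
Sort by position and accumulate weight:
  km 21 (N1, w=20) → cum 20
  km 53 (N2, w=50) → cum 70
  km 58 (N3, w=110) → cum 180  ≥ 140 → median here
  km 75 (N4, w=100) → cum 280
Optimal location: km 58.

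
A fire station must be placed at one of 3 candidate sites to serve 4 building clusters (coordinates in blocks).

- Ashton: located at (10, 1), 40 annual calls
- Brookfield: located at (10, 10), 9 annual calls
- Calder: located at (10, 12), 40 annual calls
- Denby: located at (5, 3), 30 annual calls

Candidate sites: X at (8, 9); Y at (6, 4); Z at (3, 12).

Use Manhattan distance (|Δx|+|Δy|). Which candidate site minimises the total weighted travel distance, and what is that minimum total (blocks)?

Total weighted distance at each candidate:
  X (8, 9): total = 897
  Y (6, 4): total = 910
  Z (3, 12): total = 1411
Minimum is at X with total 897 blocks.

X, total 897 blocks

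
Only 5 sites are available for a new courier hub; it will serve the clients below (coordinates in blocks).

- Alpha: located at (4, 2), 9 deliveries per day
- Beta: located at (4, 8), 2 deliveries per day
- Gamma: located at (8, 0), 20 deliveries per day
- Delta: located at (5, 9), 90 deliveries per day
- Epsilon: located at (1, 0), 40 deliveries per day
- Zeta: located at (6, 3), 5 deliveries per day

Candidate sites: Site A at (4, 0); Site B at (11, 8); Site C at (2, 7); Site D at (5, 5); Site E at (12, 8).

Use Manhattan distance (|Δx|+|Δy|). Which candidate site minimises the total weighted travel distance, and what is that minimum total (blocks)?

Site D, total 939 blocks

Total weighted distance at each candidate:
  Site A (4, 0): total = 1159
  Site B (11, 8): total = 1751
  Site C (2, 7): total = 1139
  Site D (5, 5): total = 939
  Site E (12, 8): total = 1917
Minimum is at Site D with total 939 blocks.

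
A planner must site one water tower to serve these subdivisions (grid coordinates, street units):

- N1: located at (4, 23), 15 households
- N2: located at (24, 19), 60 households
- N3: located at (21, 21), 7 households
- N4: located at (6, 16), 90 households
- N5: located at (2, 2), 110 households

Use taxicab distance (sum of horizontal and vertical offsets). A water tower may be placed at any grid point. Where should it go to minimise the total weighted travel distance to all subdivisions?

(6, 16)

Manhattan distance separates: Σwᵢ(|x−xᵢ|+|y−yᵢ|) = Σwᵢ|x−xᵢ| + Σwᵢ|y−yᵢ|, so x and y are optimised independently as 1-D weighted medians.
Total weight W = 282; half = 141.
x-coordinate, sorted with cumulative weight:
  x=2 (N5, w=110) cum 110
  x=4 (N1, w=15) cum 125
  x=6 (N4, w=90) cum 215  ← median
  x=21 (N3, w=7) cum 222
  x=24 (N2, w=60) cum 282
⇒ x* = 6
y-coordinate, sorted with cumulative weight:
  y=2 (N5, w=110) cum 110
  y=16 (N4, w=90) cum 200  ← median
  y=19 (N2, w=60) cum 260
  y=21 (N3, w=7) cum 267
  y=23 (N1, w=15) cum 282
⇒ y* = 16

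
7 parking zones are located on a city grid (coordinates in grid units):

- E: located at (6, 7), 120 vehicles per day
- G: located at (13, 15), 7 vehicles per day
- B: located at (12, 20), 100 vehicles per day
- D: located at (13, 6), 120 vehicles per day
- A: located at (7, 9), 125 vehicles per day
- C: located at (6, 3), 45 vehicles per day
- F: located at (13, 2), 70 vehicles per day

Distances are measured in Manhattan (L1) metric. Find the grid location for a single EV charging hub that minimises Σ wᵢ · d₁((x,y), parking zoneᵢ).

(12, 7)

Manhattan distance separates: Σwᵢ(|x−xᵢ|+|y−yᵢ|) = Σwᵢ|x−xᵢ| + Σwᵢ|y−yᵢ|, so x and y are optimised independently as 1-D weighted medians.
Total weight W = 587; half = 293.5.
x-coordinate, sorted with cumulative weight:
  x=6 (E, w=120) cum 120
  x=6 (C, w=45) cum 165
  x=7 (A, w=125) cum 290
  x=12 (B, w=100) cum 390  ← median
  x=13 (G, w=7) cum 397
  x=13 (D, w=120) cum 517
  x=13 (F, w=70) cum 587
⇒ x* = 12
y-coordinate, sorted with cumulative weight:
  y=2 (F, w=70) cum 70
  y=3 (C, w=45) cum 115
  y=6 (D, w=120) cum 235
  y=7 (E, w=120) cum 355  ← median
  y=9 (A, w=125) cum 480
  y=15 (G, w=7) cum 487
  y=20 (B, w=100) cum 587
⇒ y* = 7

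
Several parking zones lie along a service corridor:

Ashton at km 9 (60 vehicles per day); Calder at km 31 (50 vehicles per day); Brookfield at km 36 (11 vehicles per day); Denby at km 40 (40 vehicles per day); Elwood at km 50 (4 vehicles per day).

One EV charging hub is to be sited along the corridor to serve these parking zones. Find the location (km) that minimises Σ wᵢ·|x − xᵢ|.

For a sum of weighted absolute distances on a line, the optimum is the weighted median (not the mean). Total weight W = 165; half-weight = 82.5.
Sort by position and accumulate weight:
  km 9 (Ashton, w=60) → cum 60
  km 31 (Calder, w=50) → cum 110  ≥ 82.5 → median here
  km 36 (Brookfield, w=11) → cum 121
  km 40 (Denby, w=40) → cum 161
  km 50 (Elwood, w=4) → cum 165
Optimal location: km 31.

x = 31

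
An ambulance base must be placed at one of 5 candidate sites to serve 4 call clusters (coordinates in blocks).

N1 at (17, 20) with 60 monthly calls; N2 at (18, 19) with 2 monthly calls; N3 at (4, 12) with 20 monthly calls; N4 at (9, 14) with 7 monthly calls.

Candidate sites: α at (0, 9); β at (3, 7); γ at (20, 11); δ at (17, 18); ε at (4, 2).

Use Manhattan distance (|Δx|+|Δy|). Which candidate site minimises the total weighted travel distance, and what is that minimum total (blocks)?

Total weighted distance at each candidate:
  α (0, 9): total = 1974
  β (3, 7): total = 1885
  γ (20, 11): total = 1178
  δ (17, 18): total = 588
  ε (4, 2): total = 2241
Minimum is at δ with total 588 blocks.

δ, total 588 blocks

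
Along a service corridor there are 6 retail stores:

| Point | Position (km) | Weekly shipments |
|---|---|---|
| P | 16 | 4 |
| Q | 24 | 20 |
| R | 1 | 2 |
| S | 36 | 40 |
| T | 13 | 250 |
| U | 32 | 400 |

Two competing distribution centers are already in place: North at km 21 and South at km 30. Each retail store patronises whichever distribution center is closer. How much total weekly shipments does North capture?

276

The indifferent point is the midpoint (21+30)/2 = 25.5; retail stores left of it (closer to North at 21) go to North, those right go to South.
  R at 1 (w=2) → North
  T at 13 (w=250) → North
  P at 16 (w=4) → North
  Q at 24 (w=20) → North
  U at 32 (w=400) → South
  S at 36 (w=40) → South
North captures 276; South captures 440.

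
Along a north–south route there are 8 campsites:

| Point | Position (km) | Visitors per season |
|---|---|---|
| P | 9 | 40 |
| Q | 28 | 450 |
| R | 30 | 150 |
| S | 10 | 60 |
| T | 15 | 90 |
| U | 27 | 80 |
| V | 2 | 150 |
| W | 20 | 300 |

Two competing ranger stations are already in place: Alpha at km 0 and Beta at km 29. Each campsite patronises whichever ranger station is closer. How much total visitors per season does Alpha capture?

The indifferent point is the midpoint (0+29)/2 = 14.5; campsites left of it (closer to Alpha at 0) go to Alpha, those right go to Beta.
  V at 2 (w=150) → Alpha
  P at 9 (w=40) → Alpha
  S at 10 (w=60) → Alpha
  T at 15 (w=90) → Beta
  W at 20 (w=300) → Beta
  U at 27 (w=80) → Beta
  Q at 28 (w=450) → Beta
  R at 30 (w=150) → Beta
Alpha captures 250; Beta captures 1070.

250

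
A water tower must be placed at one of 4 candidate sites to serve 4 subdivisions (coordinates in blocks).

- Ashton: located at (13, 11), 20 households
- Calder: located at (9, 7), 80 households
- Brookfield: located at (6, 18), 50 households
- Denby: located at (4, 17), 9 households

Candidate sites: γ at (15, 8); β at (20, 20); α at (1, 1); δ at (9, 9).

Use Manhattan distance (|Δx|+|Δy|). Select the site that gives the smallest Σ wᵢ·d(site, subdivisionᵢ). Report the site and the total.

Total weighted distance at each candidate:
  γ (15, 8): total = 1790
  β (20, 20): total = 3211
  α (1, 1): total = 2831
  δ (9, 9): total = 997
Minimum is at δ with total 997 blocks.

δ, total 997 blocks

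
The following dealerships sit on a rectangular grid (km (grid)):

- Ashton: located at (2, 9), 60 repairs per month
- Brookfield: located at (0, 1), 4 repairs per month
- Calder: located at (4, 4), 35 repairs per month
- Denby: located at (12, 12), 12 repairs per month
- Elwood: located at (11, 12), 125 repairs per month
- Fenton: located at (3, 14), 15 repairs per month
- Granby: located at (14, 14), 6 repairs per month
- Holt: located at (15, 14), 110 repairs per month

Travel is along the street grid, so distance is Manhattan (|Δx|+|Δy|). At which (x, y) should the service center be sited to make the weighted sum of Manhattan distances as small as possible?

Manhattan distance separates: Σwᵢ(|x−xᵢ|+|y−yᵢ|) = Σwᵢ|x−xᵢ| + Σwᵢ|y−yᵢ|, so x and y are optimised independently as 1-D weighted medians.
Total weight W = 367; half = 183.5.
x-coordinate, sorted with cumulative weight:
  x=0 (Brookfield, w=4) cum 4
  x=2 (Ashton, w=60) cum 64
  x=3 (Fenton, w=15) cum 79
  x=4 (Calder, w=35) cum 114
  x=11 (Elwood, w=125) cum 239  ← median
  x=12 (Denby, w=12) cum 251
  x=14 (Granby, w=6) cum 257
  x=15 (Holt, w=110) cum 367
⇒ x* = 11
y-coordinate, sorted with cumulative weight:
  y=1 (Brookfield, w=4) cum 4
  y=4 (Calder, w=35) cum 39
  y=9 (Ashton, w=60) cum 99
  y=12 (Denby, w=12) cum 111
  y=12 (Elwood, w=125) cum 236  ← median
  y=14 (Fenton, w=15) cum 251
  y=14 (Granby, w=6) cum 257
  y=14 (Holt, w=110) cum 367
⇒ y* = 12

(11, 12)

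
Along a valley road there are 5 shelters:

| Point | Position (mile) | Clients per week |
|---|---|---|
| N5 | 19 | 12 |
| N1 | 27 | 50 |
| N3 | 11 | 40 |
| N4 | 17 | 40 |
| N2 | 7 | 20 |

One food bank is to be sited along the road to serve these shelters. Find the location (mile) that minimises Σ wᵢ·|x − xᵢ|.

For a sum of weighted absolute distances on a line, the optimum is the weighted median (not the mean). Total weight W = 162; half-weight = 81.
Sort by position and accumulate weight:
  mile 7 (N2, w=20) → cum 20
  mile 11 (N3, w=40) → cum 60
  mile 17 (N4, w=40) → cum 100  ≥ 81 → median here
  mile 19 (N5, w=12) → cum 112
  mile 27 (N1, w=50) → cum 162
Optimal location: mile 17.

x = 17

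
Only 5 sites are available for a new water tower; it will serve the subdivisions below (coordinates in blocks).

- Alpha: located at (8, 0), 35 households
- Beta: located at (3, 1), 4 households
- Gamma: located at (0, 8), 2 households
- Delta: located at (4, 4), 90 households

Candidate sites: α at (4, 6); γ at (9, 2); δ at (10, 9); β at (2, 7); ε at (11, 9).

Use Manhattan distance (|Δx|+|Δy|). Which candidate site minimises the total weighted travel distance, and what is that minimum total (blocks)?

Total weighted distance at each candidate:
  α (4, 6): total = 566
  γ (9, 2): total = 793
  δ (10, 9): total = 1457
  β (2, 7): total = 939
  ε (11, 9): total = 1588
Minimum is at α with total 566 blocks.

α, total 566 blocks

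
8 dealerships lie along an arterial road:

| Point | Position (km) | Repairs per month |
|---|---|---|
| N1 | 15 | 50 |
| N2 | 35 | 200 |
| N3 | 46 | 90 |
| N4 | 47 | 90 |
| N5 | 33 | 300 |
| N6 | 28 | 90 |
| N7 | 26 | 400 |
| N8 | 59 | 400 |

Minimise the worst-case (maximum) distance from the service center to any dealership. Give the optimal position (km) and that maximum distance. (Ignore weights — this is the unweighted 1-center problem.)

The 1-center on a line is the midpoint of the two extreme points: leftmost at 15, rightmost at 59.
Optimal location = (15 + 59)/2 = 37; maximum distance = (59 − 15)/2 = 22.

location 37, max distance 22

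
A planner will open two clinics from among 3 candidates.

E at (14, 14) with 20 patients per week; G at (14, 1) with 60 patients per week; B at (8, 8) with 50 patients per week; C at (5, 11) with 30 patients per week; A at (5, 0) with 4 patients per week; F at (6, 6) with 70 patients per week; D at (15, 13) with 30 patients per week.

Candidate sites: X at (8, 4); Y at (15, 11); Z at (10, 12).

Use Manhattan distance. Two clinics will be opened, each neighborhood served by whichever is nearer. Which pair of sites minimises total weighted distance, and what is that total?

Evaluate every pair (each demand assigned to the nearer of the two):
  {X, Y}: total = 1488
  {X, Z}: total = 1528
  {Y, Z}: total = 2048
Best pair: {X, Y} with total 1488.

{X, Y}, total 1488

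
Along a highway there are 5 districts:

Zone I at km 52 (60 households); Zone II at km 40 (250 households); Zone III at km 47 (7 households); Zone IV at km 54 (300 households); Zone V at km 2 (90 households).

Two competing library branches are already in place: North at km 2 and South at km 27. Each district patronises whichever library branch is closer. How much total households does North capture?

The indifferent point is the midpoint (2+27)/2 = 14.5; districts left of it (closer to North at 2) go to North, those right go to South.
  Zone V at 2 (w=90) → North
  Zone II at 40 (w=250) → South
  Zone III at 47 (w=7) → South
  Zone I at 52 (w=60) → South
  Zone IV at 54 (w=300) → South
North captures 90; South captures 617.

90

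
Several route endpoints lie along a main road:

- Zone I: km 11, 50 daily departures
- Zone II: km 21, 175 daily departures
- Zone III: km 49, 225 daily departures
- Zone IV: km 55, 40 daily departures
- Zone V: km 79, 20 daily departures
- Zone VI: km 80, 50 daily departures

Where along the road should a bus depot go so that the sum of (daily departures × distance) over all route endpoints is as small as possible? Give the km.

x = 49

For a sum of weighted absolute distances on a line, the optimum is the weighted median (not the mean). Total weight W = 560; half-weight = 280.
Sort by position and accumulate weight:
  km 11 (Zone I, w=50) → cum 50
  km 21 (Zone II, w=175) → cum 225
  km 49 (Zone III, w=225) → cum 450  ≥ 280 → median here
  km 55 (Zone IV, w=40) → cum 490
  km 79 (Zone V, w=20) → cum 510
  km 80 (Zone VI, w=50) → cum 560
Optimal location: km 49.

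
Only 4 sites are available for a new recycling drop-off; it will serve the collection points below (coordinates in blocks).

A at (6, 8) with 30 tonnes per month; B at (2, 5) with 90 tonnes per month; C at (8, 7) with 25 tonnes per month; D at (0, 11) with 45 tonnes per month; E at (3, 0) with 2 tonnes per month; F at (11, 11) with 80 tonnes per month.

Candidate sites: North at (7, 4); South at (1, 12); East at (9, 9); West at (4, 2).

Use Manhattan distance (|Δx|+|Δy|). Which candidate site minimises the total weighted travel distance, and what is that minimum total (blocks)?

East, total 2030 blocks

Total weighted distance at each candidate:
  North (7, 4): total = 2316
  South (1, 12): total = 2288
  East (9, 9): total = 2030
  West (4, 2): total = 2786
Minimum is at East with total 2030 blocks.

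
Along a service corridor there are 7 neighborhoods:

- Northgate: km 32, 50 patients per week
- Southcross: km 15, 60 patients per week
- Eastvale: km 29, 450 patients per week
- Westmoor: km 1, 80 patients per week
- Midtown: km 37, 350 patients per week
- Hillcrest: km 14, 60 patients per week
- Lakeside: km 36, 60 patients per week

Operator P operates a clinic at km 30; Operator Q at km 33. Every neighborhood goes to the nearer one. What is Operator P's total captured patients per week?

650

The indifferent point is the midpoint (30+33)/2 = 31.5; neighborhoods left of it (closer to Operator P at 30) go to Operator P, those right go to Operator Q.
  Westmoor at 1 (w=80) → Operator P
  Hillcrest at 14 (w=60) → Operator P
  Southcross at 15 (w=60) → Operator P
  Eastvale at 29 (w=450) → Operator P
  Northgate at 32 (w=50) → Operator Q
  Lakeside at 36 (w=60) → Operator Q
  Midtown at 37 (w=350) → Operator Q
Operator P captures 650; Operator Q captures 460.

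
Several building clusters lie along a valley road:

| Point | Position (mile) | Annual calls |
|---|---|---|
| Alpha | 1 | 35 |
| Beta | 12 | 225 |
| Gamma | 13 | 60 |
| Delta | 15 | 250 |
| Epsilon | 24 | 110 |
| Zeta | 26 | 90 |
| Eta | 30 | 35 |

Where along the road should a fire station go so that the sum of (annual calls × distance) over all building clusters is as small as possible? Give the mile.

For a sum of weighted absolute distances on a line, the optimum is the weighted median (not the mean). Total weight W = 805; half-weight = 402.5.
Sort by position and accumulate weight:
  mile 1 (Alpha, w=35) → cum 35
  mile 12 (Beta, w=225) → cum 260
  mile 13 (Gamma, w=60) → cum 320
  mile 15 (Delta, w=250) → cum 570  ≥ 402.5 → median here
  mile 24 (Epsilon, w=110) → cum 680
  mile 26 (Zeta, w=90) → cum 770
  mile 30 (Eta, w=35) → cum 805
Optimal location: mile 15.

x = 15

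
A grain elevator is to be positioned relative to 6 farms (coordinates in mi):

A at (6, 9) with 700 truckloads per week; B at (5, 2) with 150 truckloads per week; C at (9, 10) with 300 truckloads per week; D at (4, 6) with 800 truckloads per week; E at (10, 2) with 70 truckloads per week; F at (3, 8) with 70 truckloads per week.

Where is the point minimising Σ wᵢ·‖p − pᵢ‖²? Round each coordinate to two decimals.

The minimiser of Σwᵢ‖p−pᵢ‖² is the weighted centroid p* = (Σwᵢpᵢ)/(Σwᵢ).
Σwᵢ = 2090.
Σwᵢxᵢ = 700·6 + 150·5 + 300·9 + 800·4 + 70·10 + 70·3 = 11760.
Σwᵢyᵢ = 700·9 + 150·2 + 300·10 + 800·6 + 70·2 + 70·8 = 15100.
x* = 11760/2090 = 5.63, y* = 15100/2090 = 7.22.

(5.63, 7.22)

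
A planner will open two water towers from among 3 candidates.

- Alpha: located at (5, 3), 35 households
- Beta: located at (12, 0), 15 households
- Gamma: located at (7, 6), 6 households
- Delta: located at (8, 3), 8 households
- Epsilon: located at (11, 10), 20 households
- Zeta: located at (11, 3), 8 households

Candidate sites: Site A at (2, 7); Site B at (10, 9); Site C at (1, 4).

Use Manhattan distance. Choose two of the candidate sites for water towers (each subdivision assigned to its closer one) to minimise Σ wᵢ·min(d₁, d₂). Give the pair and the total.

{Site B, Site C}, total 536

Evaluate every pair (each demand assigned to the nearer of the two):
  {Site B, Site C}: total = 536
  {Site A, Site B}: total = 606
  {Site A, Site C}: total = 828
Best pair: {Site B, Site C} with total 536.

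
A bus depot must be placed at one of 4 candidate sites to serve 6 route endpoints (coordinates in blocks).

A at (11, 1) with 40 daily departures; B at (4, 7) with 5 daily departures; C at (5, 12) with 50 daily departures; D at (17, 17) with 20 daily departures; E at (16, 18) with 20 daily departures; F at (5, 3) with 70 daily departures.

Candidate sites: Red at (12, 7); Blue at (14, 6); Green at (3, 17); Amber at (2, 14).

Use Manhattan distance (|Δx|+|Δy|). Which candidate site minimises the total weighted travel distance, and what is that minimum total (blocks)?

Red, total 2290 blocks

Total weighted distance at each candidate:
  Red (12, 7): total = 2290
  Blue (14, 6): total = 2525
  Green (3, 17): total = 3045
  Amber (2, 14): total = 2875
Minimum is at Red with total 2290 blocks.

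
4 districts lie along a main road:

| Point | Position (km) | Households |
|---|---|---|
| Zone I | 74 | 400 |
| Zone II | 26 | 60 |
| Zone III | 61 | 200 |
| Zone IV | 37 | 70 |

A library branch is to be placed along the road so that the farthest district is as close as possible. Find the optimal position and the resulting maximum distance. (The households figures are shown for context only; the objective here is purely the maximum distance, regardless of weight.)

location 50, max distance 24

The 1-center on a line is the midpoint of the two extreme points: leftmost at 26, rightmost at 74.
Optimal location = (26 + 74)/2 = 50; maximum distance = (74 − 26)/2 = 24.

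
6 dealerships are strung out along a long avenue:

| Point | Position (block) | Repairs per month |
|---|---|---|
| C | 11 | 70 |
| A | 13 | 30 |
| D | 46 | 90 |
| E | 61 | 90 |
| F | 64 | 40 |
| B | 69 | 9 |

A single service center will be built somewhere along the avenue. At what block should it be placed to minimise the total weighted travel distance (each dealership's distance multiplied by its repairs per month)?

For a sum of weighted absolute distances on a line, the optimum is the weighted median (not the mean). Total weight W = 329; half-weight = 164.5.
Sort by position and accumulate weight:
  block 11 (C, w=70) → cum 70
  block 13 (A, w=30) → cum 100
  block 46 (D, w=90) → cum 190  ≥ 164.5 → median here
  block 61 (E, w=90) → cum 280
  block 64 (F, w=40) → cum 320
  block 69 (B, w=9) → cum 329
Optimal location: block 46.

x = 46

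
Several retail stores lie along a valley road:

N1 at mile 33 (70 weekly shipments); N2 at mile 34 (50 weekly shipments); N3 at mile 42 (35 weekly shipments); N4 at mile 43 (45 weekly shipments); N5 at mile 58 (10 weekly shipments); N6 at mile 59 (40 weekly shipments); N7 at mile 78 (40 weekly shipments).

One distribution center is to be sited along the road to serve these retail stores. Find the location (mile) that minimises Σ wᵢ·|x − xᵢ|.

x = 42

For a sum of weighted absolute distances on a line, the optimum is the weighted median (not the mean). Total weight W = 290; half-weight = 145.
Sort by position and accumulate weight:
  mile 33 (N1, w=70) → cum 70
  mile 34 (N2, w=50) → cum 120
  mile 42 (N3, w=35) → cum 155  ≥ 145 → median here
  mile 43 (N4, w=45) → cum 200
  mile 58 (N5, w=10) → cum 210
  mile 59 (N6, w=40) → cum 250
  mile 78 (N7, w=40) → cum 290
Optimal location: mile 42.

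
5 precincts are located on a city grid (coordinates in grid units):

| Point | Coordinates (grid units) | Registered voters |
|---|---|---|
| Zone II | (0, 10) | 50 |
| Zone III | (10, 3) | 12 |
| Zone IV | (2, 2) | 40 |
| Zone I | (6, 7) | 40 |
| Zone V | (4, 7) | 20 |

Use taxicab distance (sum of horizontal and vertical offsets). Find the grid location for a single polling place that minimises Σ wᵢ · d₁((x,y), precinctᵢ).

(2, 7)

Manhattan distance separates: Σwᵢ(|x−xᵢ|+|y−yᵢ|) = Σwᵢ|x−xᵢ| + Σwᵢ|y−yᵢ|, so x and y are optimised independently as 1-D weighted medians.
Total weight W = 162; half = 81.
x-coordinate, sorted with cumulative weight:
  x=0 (Zone II, w=50) cum 50
  x=2 (Zone IV, w=40) cum 90  ← median
  x=4 (Zone V, w=20) cum 110
  x=6 (Zone I, w=40) cum 150
  x=10 (Zone III, w=12) cum 162
⇒ x* = 2
y-coordinate, sorted with cumulative weight:
  y=2 (Zone IV, w=40) cum 40
  y=3 (Zone III, w=12) cum 52
  y=7 (Zone I, w=40) cum 92  ← median
  y=7 (Zone V, w=20) cum 112
  y=10 (Zone II, w=50) cum 162
⇒ y* = 7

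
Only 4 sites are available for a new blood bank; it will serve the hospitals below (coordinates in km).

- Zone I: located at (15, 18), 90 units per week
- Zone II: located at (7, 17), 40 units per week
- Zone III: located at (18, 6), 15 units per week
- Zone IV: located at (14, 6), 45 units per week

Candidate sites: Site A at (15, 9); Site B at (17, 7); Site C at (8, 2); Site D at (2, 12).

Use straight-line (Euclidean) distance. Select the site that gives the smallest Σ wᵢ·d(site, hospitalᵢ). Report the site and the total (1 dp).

Site A, total 1468.5 km

Total weighted distance at each candidate:
  Site A (15, 9): total = 1468.5
  Site B (17, 7): total = 1735.4
  Site C (8, 2): total = 2659.2
  Site D (2, 12): total = 2431.5
Minimum is at Site A with total 1468.5 km.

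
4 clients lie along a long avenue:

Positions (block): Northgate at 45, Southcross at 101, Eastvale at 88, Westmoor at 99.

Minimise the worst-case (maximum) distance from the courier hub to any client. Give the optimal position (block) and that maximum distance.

location 73, max distance 28

The 1-center on a line is the midpoint of the two extreme points: leftmost at 45, rightmost at 101.
Optimal location = (45 + 101)/2 = 73; maximum distance = (101 − 45)/2 = 28.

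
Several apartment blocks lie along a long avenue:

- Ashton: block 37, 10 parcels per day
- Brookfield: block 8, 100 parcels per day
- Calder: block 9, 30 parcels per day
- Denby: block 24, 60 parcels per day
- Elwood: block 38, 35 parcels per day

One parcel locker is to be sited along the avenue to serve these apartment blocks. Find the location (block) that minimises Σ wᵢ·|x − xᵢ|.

x = 9

For a sum of weighted absolute distances on a line, the optimum is the weighted median (not the mean). Total weight W = 235; half-weight = 117.5.
Sort by position and accumulate weight:
  block 8 (Brookfield, w=100) → cum 100
  block 9 (Calder, w=30) → cum 130  ≥ 117.5 → median here
  block 24 (Denby, w=60) → cum 190
  block 37 (Ashton, w=10) → cum 200
  block 38 (Elwood, w=35) → cum 235
Optimal location: block 9.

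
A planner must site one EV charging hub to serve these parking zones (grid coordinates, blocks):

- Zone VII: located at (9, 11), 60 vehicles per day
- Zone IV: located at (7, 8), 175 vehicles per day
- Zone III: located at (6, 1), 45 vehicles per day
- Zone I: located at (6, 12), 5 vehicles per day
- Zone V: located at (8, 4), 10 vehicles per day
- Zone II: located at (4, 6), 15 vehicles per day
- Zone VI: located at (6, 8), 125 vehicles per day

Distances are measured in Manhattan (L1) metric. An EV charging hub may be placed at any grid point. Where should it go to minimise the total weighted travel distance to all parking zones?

(7, 8)

Manhattan distance separates: Σwᵢ(|x−xᵢ|+|y−yᵢ|) = Σwᵢ|x−xᵢ| + Σwᵢ|y−yᵢ|, so x and y are optimised independently as 1-D weighted medians.
Total weight W = 435; half = 217.5.
x-coordinate, sorted with cumulative weight:
  x=4 (Zone II, w=15) cum 15
  x=6 (Zone III, w=45) cum 60
  x=6 (Zone I, w=5) cum 65
  x=6 (Zone VI, w=125) cum 190
  x=7 (Zone IV, w=175) cum 365  ← median
  x=8 (Zone V, w=10) cum 375
  x=9 (Zone VII, w=60) cum 435
⇒ x* = 7
y-coordinate, sorted with cumulative weight:
  y=1 (Zone III, w=45) cum 45
  y=4 (Zone V, w=10) cum 55
  y=6 (Zone II, w=15) cum 70
  y=8 (Zone IV, w=175) cum 245  ← median
  y=8 (Zone VI, w=125) cum 370
  y=11 (Zone VII, w=60) cum 430
  y=12 (Zone I, w=5) cum 435
⇒ y* = 8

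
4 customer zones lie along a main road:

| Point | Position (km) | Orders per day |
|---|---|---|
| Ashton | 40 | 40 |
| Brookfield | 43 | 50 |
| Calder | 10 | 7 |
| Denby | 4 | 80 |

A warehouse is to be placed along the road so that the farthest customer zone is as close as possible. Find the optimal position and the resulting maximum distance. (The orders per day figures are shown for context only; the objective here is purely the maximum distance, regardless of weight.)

location 23.5, max distance 19.5

The 1-center on a line is the midpoint of the two extreme points: leftmost at 4, rightmost at 43.
Optimal location = (4 + 43)/2 = 23.5; maximum distance = (43 − 4)/2 = 19.5.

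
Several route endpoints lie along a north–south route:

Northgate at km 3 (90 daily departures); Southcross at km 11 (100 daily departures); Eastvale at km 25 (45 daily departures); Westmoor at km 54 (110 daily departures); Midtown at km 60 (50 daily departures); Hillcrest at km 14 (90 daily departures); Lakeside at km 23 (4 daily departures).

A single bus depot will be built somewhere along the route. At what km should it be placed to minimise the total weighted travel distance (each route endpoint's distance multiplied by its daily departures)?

x = 14

For a sum of weighted absolute distances on a line, the optimum is the weighted median (not the mean). Total weight W = 489; half-weight = 244.5.
Sort by position and accumulate weight:
  km 3 (Northgate, w=90) → cum 90
  km 11 (Southcross, w=100) → cum 190
  km 14 (Hillcrest, w=90) → cum 280  ≥ 244.5 → median here
  km 23 (Lakeside, w=4) → cum 284
  km 25 (Eastvale, w=45) → cum 329
  km 54 (Westmoor, w=110) → cum 439
  km 60 (Midtown, w=50) → cum 489
Optimal location: km 14.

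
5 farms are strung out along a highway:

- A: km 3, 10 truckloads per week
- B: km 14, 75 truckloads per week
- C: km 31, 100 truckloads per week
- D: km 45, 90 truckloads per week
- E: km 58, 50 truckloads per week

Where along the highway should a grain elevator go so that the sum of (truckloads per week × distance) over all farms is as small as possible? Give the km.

x = 31

For a sum of weighted absolute distances on a line, the optimum is the weighted median (not the mean). Total weight W = 325; half-weight = 162.5.
Sort by position and accumulate weight:
  km 3 (A, w=10) → cum 10
  km 14 (B, w=75) → cum 85
  km 31 (C, w=100) → cum 185  ≥ 162.5 → median here
  km 45 (D, w=90) → cum 275
  km 58 (E, w=50) → cum 325
Optimal location: km 31.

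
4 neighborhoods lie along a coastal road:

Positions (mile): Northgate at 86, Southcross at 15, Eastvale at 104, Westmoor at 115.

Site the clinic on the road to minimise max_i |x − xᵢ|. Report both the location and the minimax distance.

The 1-center on a line is the midpoint of the two extreme points: leftmost at 15, rightmost at 115.
Optimal location = (15 + 115)/2 = 65; maximum distance = (115 − 15)/2 = 50.

location 65, max distance 50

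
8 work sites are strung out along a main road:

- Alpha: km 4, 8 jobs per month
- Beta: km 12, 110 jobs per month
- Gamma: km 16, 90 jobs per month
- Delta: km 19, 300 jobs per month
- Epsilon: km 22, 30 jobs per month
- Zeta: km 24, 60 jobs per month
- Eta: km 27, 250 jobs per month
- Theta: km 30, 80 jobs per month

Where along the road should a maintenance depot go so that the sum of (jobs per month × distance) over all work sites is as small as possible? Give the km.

x = 19

For a sum of weighted absolute distances on a line, the optimum is the weighted median (not the mean). Total weight W = 928; half-weight = 464.
Sort by position and accumulate weight:
  km 4 (Alpha, w=8) → cum 8
  km 12 (Beta, w=110) → cum 118
  km 16 (Gamma, w=90) → cum 208
  km 19 (Delta, w=300) → cum 508  ≥ 464 → median here
  km 22 (Epsilon, w=30) → cum 538
  km 24 (Zeta, w=60) → cum 598
  km 27 (Eta, w=250) → cum 848
  km 30 (Theta, w=80) → cum 928
Optimal location: km 19.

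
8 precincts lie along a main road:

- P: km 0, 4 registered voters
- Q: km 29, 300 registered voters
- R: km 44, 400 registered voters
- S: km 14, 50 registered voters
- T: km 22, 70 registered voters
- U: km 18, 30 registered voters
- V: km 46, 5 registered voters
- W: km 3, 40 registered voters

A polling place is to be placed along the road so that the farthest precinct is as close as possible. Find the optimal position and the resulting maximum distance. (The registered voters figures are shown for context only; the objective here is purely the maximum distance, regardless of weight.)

The 1-center on a line is the midpoint of the two extreme points: leftmost at 0, rightmost at 46.
Optimal location = (0 + 46)/2 = 23; maximum distance = (46 − 0)/2 = 23.

location 23, max distance 23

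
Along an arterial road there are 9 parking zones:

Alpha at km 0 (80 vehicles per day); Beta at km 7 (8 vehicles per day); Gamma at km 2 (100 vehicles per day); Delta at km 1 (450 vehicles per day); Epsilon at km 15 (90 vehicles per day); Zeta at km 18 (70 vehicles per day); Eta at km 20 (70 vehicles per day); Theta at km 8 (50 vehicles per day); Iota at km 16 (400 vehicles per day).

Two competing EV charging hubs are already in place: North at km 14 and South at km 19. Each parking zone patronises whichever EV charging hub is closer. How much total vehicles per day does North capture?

The indifferent point is the midpoint (14+19)/2 = 16.5; parking zones left of it (closer to North at 14) go to North, those right go to South.
  Alpha at 0 (w=80) → North
  Delta at 1 (w=450) → North
  Gamma at 2 (w=100) → North
  Beta at 7 (w=8) → North
  Theta at 8 (w=50) → North
  Epsilon at 15 (w=90) → North
  Iota at 16 (w=400) → North
  Zeta at 18 (w=70) → South
  Eta at 20 (w=70) → South
North captures 1178; South captures 140.

1178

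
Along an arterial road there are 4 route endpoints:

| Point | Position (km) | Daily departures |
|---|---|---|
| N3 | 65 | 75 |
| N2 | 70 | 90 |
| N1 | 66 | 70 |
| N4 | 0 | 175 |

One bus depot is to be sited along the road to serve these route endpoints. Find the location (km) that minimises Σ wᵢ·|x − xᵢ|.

x = 65

For a sum of weighted absolute distances on a line, the optimum is the weighted median (not the mean). Total weight W = 410; half-weight = 205.
Sort by position and accumulate weight:
  km 0 (N4, w=175) → cum 175
  km 65 (N3, w=75) → cum 250  ≥ 205 → median here
  km 66 (N1, w=70) → cum 320
  km 70 (N2, w=90) → cum 410
Optimal location: km 65.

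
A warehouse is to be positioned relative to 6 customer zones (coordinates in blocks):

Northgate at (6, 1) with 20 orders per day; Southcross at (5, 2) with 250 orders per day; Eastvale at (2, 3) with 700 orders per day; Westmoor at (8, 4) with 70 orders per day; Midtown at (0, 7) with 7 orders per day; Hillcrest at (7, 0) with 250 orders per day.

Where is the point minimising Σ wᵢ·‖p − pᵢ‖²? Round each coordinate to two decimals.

The minimiser of Σwᵢ‖p−pᵢ‖² is the weighted centroid p* = (Σwᵢpᵢ)/(Σwᵢ).
Σwᵢ = 1297.
Σwᵢxᵢ = 20·6 + 250·5 + 700·2 + 70·8 + 7·0 + 250·7 = 5080.
Σwᵢyᵢ = 20·1 + 250·2 + 700·3 + 70·4 + 7·7 + 250·0 = 2949.
x* = 5080/1297 = 3.92, y* = 2949/1297 = 2.27.

(3.92, 2.27)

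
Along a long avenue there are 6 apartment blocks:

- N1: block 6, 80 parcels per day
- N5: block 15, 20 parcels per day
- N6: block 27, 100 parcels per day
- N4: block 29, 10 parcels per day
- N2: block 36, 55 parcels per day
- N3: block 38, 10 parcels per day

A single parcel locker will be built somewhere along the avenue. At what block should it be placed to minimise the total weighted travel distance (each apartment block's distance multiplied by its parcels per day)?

For a sum of weighted absolute distances on a line, the optimum is the weighted median (not the mean). Total weight W = 275; half-weight = 137.5.
Sort by position and accumulate weight:
  block 6 (N1, w=80) → cum 80
  block 15 (N5, w=20) → cum 100
  block 27 (N6, w=100) → cum 200  ≥ 137.5 → median here
  block 29 (N4, w=10) → cum 210
  block 36 (N2, w=55) → cum 265
  block 38 (N3, w=10) → cum 275
Optimal location: block 27.

x = 27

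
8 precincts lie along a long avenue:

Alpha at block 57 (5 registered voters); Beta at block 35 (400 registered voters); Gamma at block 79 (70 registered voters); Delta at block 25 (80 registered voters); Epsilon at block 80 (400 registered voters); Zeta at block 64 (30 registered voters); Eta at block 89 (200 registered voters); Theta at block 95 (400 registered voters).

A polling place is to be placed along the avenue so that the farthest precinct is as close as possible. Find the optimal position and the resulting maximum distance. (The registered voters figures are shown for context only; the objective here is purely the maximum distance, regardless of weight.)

location 60, max distance 35

The 1-center on a line is the midpoint of the two extreme points: leftmost at 25, rightmost at 95.
Optimal location = (25 + 95)/2 = 60; maximum distance = (95 − 25)/2 = 35.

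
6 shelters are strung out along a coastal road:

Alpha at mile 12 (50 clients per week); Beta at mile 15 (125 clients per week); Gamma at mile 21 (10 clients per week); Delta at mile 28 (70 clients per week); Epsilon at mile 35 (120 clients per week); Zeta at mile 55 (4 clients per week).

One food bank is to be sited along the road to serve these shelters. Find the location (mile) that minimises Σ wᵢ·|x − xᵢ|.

x = 28

For a sum of weighted absolute distances on a line, the optimum is the weighted median (not the mean). Total weight W = 379; half-weight = 189.5.
Sort by position and accumulate weight:
  mile 12 (Alpha, w=50) → cum 50
  mile 15 (Beta, w=125) → cum 175
  mile 21 (Gamma, w=10) → cum 185
  mile 28 (Delta, w=70) → cum 255  ≥ 189.5 → median here
  mile 35 (Epsilon, w=120) → cum 375
  mile 55 (Zeta, w=4) → cum 379
Optimal location: mile 28.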